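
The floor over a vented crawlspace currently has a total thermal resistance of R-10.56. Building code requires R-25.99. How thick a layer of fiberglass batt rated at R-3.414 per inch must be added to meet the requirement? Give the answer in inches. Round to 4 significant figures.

ΔR = 25.99 − 10.56 = 15.43 ft²·°F·h/BTU
L = ΔR / (R/in) = 15.43/3.414 = 4.5196 in

4.520 in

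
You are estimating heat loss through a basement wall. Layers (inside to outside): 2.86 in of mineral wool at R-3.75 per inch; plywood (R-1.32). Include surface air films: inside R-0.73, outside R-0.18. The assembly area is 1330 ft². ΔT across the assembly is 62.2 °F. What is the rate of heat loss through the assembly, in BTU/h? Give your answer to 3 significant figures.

2.86 × 3.75 = 10.72
R_total = 0.73 + 10.72 + 1.32 + 0.18 = 12.96 ft²·°F·h/BTU
Q = A·ΔT/R = 1330 × 62.2 / 12.96 = 6386 BTU/h

6390 BTU/h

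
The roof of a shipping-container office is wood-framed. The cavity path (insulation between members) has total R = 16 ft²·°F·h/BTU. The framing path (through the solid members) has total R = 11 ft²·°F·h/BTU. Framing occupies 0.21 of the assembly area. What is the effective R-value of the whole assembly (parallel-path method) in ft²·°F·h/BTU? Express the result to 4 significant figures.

U_eff = 0.79/16 + 0.21/11 = 0.049375 + 0.019091 = 0.068466
R_eff = 1/U_eff = 14.606 ft²·°F·h/BTU

14.61 ft²·°F·h/BTU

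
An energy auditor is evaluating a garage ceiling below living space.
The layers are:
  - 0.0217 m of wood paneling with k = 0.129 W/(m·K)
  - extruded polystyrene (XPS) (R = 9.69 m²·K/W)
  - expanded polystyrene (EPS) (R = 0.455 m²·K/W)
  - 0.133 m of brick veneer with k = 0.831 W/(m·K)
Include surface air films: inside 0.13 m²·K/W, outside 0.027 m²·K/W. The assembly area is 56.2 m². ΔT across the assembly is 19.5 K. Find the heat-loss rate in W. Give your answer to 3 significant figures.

0.0217/0.129 = 0.1682
0.133/0.831 = 0.16
R_total = 0.13 + 0.1682 + 9.69 + 0.455 + 0.16 + 0.027 = 10.63 m²·K/W
Q = A·ΔT/R = 56.2 × 19.5 / 10.63 = 103.1 W

103 W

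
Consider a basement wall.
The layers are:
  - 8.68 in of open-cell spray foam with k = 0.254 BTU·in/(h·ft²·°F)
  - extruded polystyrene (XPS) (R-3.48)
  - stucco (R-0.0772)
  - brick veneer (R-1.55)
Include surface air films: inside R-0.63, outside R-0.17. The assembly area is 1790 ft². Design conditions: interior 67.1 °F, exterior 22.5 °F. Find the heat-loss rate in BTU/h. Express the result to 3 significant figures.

1990 BTU/h

8.68/0.254 = 34.17
R_total = 0.63 + 34.17 + 3.48 + 0.0772 + 1.55 + 0.17 = 40.08 ft²·°F·h/BTU
Q = A·ΔT/R = 1790 × (67.1 − 22.5) / 40.08 = 1992 BTU/h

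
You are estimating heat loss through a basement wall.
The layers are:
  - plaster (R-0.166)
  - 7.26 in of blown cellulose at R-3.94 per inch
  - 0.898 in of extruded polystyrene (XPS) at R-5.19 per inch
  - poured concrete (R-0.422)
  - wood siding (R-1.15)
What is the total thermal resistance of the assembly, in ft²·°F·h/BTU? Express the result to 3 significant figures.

7.26 × 3.94 = 28.6
0.898 × 5.19 = 4.661
R_total = 0.166 + 28.6 + 4.661 + 0.422 + 1.15 = 35 ft²·°F·h/BTU

35.0 ft²·°F·h/BTU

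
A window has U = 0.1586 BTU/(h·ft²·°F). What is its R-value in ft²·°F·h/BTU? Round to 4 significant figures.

6.305 ft²·°F·h/BTU

R = 1/U = 1/0.1586 = 6.3052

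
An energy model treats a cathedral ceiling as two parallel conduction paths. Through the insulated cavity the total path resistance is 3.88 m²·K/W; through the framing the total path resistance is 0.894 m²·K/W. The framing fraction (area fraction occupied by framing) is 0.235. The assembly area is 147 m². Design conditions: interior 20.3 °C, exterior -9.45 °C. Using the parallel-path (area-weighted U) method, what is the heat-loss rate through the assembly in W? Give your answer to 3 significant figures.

2010 W

U_eff = 0.765/3.88 + 0.235/0.894 = 0.1972 + 0.2629 = 0.46
R_eff = 1/U_eff = 2.174 m²·K/W
Q = 147 × (20.3 − (-9.45)) / 2.174 = 2012 W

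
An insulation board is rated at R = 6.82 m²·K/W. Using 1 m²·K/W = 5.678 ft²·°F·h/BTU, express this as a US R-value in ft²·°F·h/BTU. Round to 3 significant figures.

R_US = 6.82 × 5.678 = 38.72

38.7 ft²·°F·h/BTU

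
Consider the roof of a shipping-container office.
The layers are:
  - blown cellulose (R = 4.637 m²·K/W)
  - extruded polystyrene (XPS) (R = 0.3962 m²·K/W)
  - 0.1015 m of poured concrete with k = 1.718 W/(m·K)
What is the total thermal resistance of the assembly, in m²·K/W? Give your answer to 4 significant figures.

5.092 m²·K/W

0.1015/1.718 = 0.05908
R_total = 4.637 + 0.3962 + 0.05908 = 5.0923 m²·K/W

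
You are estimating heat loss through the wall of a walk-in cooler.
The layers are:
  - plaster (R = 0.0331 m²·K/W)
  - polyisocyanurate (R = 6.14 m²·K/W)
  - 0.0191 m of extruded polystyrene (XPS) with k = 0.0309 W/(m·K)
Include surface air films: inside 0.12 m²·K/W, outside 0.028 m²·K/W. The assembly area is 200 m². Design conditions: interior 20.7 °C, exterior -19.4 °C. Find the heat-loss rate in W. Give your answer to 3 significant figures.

0.0191/0.0309 = 0.6181
R_total = 0.12 + 0.0331 + 6.14 + 0.6181 + 0.028 = 6.939 m²·K/W
Q = A·ΔT/R = 200 × (20.7 − (-19.4)) / 6.939 = 1156 W

1160 W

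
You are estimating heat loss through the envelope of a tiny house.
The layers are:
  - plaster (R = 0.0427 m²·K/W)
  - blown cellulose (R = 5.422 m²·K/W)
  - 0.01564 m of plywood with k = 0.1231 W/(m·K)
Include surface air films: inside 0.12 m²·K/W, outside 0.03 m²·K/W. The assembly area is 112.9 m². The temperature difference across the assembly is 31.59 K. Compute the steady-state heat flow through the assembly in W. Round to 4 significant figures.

621.2 W

0.01564/0.1231 = 0.12705
R_total = 0.12 + 0.0427 + 5.422 + 0.12705 + 0.03 = 5.7418 m²·K/W
Q = A·ΔT/R = 112.9 × 31.59 / 5.7418 = 621.15 W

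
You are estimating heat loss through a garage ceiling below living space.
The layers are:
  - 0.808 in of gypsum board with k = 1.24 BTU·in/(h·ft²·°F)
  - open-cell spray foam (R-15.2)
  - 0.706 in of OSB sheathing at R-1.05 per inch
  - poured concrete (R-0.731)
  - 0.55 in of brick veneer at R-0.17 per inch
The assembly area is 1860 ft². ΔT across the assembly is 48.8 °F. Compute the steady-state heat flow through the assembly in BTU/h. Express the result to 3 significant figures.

0.808/1.24 = 0.6516
0.706 × 1.05 = 0.7413
0.55 × 0.17 = 0.0935
R_total = 0.6516 + 15.2 + 0.7413 + 0.731 + 0.0935 = 17.42 ft²·°F·h/BTU
Q = A·ΔT/R = 1860 × 48.8 / 17.42 = 5211 BTU/h

5210 BTU/h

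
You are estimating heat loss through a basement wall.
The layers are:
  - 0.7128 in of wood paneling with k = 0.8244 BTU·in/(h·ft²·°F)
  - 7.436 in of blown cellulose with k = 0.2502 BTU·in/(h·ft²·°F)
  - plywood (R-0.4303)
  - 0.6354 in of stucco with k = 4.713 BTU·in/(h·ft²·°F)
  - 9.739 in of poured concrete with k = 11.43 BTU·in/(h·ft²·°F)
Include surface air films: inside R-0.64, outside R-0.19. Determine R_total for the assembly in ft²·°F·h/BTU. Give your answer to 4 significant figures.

32.83 ft²·°F·h/BTU

0.7128/0.8244 = 0.86463
7.436/0.2502 = 29.72
0.6354/4.713 = 0.13482
9.739/11.43 = 0.85206
R_total = 0.64 + 0.86463 + 29.72 + 0.4303 + 0.13482 + 0.85206 + 0.19 = 32.832 ft²·°F·h/BTU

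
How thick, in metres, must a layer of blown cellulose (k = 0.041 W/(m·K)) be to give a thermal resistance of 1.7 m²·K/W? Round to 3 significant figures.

0.0697 m

L = R·k = 1.7 × 0.041 = 0.0697 m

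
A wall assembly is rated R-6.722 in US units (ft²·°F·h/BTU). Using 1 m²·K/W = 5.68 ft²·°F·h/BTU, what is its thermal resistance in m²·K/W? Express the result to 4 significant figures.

1.183 m²·K/W

R_SI = 6.722/5.68 = 1.1835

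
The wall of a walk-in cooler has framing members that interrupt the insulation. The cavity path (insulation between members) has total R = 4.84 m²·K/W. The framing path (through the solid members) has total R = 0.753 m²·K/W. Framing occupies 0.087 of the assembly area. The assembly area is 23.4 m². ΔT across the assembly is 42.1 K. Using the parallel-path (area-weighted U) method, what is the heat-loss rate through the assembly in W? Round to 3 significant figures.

300 W

U_eff = 0.913/4.84 + 0.087/0.753 = 0.1886 + 0.1155 = 0.3042
R_eff = 1/U_eff = 3.288 m²·K/W
Q = 23.4 × 42.1 / 3.288 = 299.7 W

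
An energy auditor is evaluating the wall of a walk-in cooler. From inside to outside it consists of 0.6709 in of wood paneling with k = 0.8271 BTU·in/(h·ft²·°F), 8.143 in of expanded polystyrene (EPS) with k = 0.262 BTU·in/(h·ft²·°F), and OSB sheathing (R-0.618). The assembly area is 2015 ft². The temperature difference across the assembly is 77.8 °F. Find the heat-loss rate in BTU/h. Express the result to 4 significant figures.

0.6709/0.8271 = 0.81115
8.143/0.262 = 31.08
R_total = 0.81115 + 31.08 + 0.618 = 32.509 ft²·°F·h/BTU
Q = A·ΔT/R = 2015 × 77.8 / 32.509 = 4822.2 BTU/h

4822 BTU/h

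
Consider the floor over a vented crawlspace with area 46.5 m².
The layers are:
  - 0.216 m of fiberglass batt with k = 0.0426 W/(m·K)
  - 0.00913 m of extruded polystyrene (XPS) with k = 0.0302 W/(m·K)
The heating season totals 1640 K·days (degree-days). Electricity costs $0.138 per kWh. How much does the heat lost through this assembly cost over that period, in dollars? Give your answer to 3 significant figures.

0.216/0.0426 = 5.07
0.00913/0.0302 = 0.3023
R_total = 5.07 + 0.3023 = 5.373 m²·K/W
E = A × HDD × 24 / R / 1000 = 46.5 × 1640 × 24 / 5.373 / 1000 = 340.7 kWh
Cost = 340.7 × 0.138 = $47.01

47.0 dollars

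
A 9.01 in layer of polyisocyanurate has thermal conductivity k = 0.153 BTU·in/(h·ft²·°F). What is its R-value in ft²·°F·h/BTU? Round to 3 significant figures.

R = L/k = 9.01/0.153 = 58.89 ft²·°F·h/BTU

58.9 ft²·°F·h/BTU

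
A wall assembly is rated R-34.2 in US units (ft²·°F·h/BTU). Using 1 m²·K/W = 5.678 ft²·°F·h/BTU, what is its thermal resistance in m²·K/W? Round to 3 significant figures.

6.02 m²·K/W

R_SI = 34.2/5.678 = 6.023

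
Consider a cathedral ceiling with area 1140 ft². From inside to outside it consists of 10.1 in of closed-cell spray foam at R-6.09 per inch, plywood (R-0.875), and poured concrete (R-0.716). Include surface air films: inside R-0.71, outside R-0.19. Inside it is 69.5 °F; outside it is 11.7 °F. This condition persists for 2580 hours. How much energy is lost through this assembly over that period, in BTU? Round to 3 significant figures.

10.1 × 6.09 = 61.51
R_total = 0.71 + 61.51 + 0.875 + 0.716 + 0.19 = 64 ft²·°F·h/BTU
Q = 1140 × (69.5 − 11.7) / 64 = 1030 BTU/h
E = 1030 × 2580 = 2656000 BTU

2660000 BTU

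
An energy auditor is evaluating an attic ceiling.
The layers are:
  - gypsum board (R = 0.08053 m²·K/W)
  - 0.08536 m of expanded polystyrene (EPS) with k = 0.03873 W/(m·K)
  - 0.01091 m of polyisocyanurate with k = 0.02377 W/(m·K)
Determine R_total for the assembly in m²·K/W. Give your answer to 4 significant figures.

0.08536/0.03873 = 2.204
0.01091/0.02377 = 0.45898
R_total = 0.08053 + 2.204 + 0.45898 = 2.7435 m²·K/W

2.743 m²·K/W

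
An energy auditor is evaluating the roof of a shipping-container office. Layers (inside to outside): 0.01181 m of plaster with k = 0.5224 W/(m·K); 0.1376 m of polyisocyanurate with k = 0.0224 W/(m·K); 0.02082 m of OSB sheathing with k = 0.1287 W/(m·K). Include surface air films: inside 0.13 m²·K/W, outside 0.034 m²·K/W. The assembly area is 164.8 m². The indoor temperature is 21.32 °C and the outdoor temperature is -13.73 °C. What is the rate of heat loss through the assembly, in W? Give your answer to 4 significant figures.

889.9 W

0.01181/0.5224 = 0.022607
0.1376/0.0224 = 6.1429
0.02082/0.1287 = 0.16177
R_total = 0.13 + 0.022607 + 6.1429 + 0.16177 + 0.034 = 6.4912 m²·K/W
Q = A·ΔT/R = 164.8 × (21.32 − (-13.73)) / 6.4912 = 889.85 W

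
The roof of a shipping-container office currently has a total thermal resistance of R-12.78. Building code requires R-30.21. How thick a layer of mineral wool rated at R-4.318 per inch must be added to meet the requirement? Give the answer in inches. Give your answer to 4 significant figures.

4.037 in

ΔR = 30.21 − 12.78 = 17.43 ft²·°F·h/BTU
L = ΔR / (R/in) = 17.43/4.318 = 4.0366 in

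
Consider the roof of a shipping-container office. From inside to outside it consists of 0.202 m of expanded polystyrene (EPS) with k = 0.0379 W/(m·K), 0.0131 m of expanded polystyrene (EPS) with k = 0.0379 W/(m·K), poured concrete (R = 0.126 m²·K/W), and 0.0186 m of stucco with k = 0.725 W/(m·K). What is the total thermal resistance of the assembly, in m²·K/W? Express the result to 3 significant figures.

0.202/0.0379 = 5.33
0.0131/0.0379 = 0.3456
0.0186/0.725 = 0.02566
R_total = 5.33 + 0.3456 + 0.126 + 0.02566 = 5.827 m²·K/W

5.83 m²·K/W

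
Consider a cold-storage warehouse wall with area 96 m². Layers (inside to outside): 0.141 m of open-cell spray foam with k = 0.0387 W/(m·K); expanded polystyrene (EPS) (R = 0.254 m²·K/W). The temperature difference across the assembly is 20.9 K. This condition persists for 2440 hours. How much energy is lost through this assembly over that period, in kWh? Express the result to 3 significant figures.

0.141/0.0387 = 3.643
R_total = 3.643 + 0.254 = 3.897 m²·K/W
Q = 96 × 20.9 / 3.897 = 514.8 W
E = 514.8 W × 2440 h / 1000 = 1256 kWh

1260 kWh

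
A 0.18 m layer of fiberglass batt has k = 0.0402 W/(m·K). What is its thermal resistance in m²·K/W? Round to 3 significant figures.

R = L/k = 0.18/0.0402 = 4.478 m²·K/W

4.48 m²·K/W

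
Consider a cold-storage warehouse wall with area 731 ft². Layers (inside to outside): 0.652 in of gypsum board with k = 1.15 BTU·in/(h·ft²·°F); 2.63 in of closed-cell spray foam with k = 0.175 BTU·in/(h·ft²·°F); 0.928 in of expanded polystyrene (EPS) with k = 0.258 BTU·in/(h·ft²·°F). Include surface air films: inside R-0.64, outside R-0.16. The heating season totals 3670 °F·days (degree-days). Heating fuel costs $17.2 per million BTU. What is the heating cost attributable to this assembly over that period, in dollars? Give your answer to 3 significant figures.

55.4 dollars

0.652/1.15 = 0.567
2.63/0.175 = 15.03
0.928/0.258 = 3.597
R_total = 0.64 + 0.567 + 15.03 + 3.597 + 0.16 = 19.99 ft²·°F·h/BTU
E = A × HDD × 24 / R = 731 × 3670 × 24 / 19.99 = 3221000 BTU
Cost = 3221000/10⁶ × 17.2 = $55.39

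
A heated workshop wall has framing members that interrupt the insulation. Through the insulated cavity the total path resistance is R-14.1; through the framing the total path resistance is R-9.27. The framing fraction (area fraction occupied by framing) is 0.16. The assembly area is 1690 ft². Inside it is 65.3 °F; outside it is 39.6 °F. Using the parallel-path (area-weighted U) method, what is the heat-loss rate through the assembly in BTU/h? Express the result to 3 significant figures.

3340 BTU/h

U_eff = 0.84/14.1 + 0.16/9.27 = 0.05957 + 0.01726 = 0.07683
R_eff = 1/U_eff = 13.01 ft²·°F·h/BTU
Q = 1690 × (65.3 − 39.6) / 13.01 = 3337 BTU/h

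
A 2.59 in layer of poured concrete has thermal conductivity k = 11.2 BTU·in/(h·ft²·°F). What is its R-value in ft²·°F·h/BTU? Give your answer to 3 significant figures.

R = L/k = 2.59/11.2 = 0.2313 ft²·°F·h/BTU

0.231 ft²·°F·h/BTU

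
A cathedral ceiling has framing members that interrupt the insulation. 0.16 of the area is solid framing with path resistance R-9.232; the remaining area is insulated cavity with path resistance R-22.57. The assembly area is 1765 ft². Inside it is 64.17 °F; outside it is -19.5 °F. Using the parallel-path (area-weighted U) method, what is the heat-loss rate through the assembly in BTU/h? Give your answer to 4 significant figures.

8056 BTU/h

U_eff = 0.84/22.57 + 0.16/9.232 = 0.037218 + 0.017331 = 0.054549
R_eff = 1/U_eff = 18.332 ft²·°F·h/BTU
Q = 1765 × (64.17 − (-19.5)) / 18.332 = 8055.6 BTU/h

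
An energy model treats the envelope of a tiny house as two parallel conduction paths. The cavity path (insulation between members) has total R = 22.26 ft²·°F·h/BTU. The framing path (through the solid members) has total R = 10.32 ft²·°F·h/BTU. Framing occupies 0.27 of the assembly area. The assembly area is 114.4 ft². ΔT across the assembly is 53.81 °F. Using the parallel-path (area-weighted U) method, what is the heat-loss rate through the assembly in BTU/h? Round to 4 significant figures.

362.9 BTU/h

U_eff = 0.73/22.26 + 0.27/10.32 = 0.032794 + 0.026163 = 0.058957
R_eff = 1/U_eff = 16.962 ft²·°F·h/BTU
Q = 114.4 × 53.81 / 16.962 = 362.93 BTU/h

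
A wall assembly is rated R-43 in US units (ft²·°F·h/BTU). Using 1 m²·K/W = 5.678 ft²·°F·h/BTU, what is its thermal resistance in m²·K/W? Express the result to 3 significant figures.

7.57 m²·K/W

R_SI = 43/5.678 = 7.573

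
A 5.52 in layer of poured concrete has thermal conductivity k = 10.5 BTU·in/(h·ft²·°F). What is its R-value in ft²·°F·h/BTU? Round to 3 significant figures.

0.526 ft²·°F·h/BTU

R = L/k = 5.52/10.5 = 0.5257 ft²·°F·h/BTU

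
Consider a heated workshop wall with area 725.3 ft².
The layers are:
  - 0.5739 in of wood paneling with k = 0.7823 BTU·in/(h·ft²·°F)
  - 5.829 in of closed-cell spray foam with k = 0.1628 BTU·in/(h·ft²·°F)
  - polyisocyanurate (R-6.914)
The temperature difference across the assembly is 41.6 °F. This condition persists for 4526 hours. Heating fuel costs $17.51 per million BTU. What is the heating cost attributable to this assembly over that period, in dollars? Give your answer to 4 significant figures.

0.5739/0.7823 = 0.73361
5.829/0.1628 = 35.805
R_total = 0.73361 + 35.805 + 6.914 = 43.452 ft²·°F·h/BTU
Q = 725.3 × 41.6 / 43.452 = 694.38 BTU/h
E = 694.38 × 4526 = 3142800 BTU
Cost = 3142800/10⁶ × 17.51 = $55.03

55.03 dollars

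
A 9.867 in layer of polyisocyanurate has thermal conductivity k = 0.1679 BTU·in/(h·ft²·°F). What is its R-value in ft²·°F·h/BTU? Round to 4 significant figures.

R = L/k = 9.867/0.1679 = 58.767 ft²·°F·h/BTU

58.77 ft²·°F·h/BTU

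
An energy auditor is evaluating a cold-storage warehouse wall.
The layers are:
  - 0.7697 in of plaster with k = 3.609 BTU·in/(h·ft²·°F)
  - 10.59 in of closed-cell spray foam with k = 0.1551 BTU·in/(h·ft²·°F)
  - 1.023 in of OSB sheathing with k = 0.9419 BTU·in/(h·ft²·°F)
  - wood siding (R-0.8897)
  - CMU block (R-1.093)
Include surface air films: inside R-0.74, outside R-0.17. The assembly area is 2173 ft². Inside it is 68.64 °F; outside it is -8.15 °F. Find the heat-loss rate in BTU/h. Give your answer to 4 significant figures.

2303 BTU/h

0.7697/3.609 = 0.21327
10.59/0.1551 = 68.279
1.023/0.9419 = 1.0861
R_total = 0.74 + 0.21327 + 68.279 + 1.0861 + 0.8897 + 1.093 + 0.17 = 72.471 ft²·°F·h/BTU
Q = A·ΔT/R = 2173 × (68.64 − (-8.15)) / 72.471 = 2302.5 BTU/h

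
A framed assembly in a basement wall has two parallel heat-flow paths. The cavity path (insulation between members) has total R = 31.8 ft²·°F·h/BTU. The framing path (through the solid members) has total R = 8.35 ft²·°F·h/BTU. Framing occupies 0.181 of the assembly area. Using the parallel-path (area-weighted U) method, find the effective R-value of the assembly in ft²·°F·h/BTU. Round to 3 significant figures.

U_eff = 0.819/31.8 + 0.181/8.35 = 0.02575 + 0.02168 = 0.04743
R_eff = 1/U_eff = 21.08 ft²·°F·h/BTU

21.1 ft²·°F·h/BTU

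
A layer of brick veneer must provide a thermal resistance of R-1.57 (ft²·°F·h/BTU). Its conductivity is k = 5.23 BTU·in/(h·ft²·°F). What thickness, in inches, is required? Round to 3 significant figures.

L = R × k = 1.57 × 5.23 = 8.211 in

8.21 in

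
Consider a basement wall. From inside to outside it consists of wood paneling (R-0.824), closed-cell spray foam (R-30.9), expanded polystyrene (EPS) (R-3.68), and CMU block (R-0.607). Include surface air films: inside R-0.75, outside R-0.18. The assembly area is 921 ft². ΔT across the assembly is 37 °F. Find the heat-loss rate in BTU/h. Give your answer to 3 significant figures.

R_total = 0.75 + 0.824 + 30.9 + 3.68 + 0.607 + 0.18 = 36.94 ft²·°F·h/BTU
Q = A·ΔT/R = 921 × 37 / 36.94 = 922.5 BTU/h

922 BTU/h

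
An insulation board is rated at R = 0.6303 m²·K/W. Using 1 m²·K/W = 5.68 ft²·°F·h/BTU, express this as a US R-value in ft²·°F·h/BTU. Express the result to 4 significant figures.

3.580 ft²·°F·h/BTU

R_US = 0.6303 × 5.68 = 3.5801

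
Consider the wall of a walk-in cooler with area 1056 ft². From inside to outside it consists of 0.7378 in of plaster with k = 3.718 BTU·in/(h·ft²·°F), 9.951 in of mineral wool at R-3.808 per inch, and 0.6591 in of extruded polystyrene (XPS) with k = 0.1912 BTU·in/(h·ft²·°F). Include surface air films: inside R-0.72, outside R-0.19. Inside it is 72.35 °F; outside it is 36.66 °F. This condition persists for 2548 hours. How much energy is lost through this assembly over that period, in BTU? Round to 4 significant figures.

0.7378/3.718 = 0.19844
9.951 × 3.808 = 37.893
0.6591/0.1912 = 3.4472
R_total = 0.72 + 0.19844 + 37.893 + 3.4472 + 0.19 = 42.449 ft²·°F·h/BTU
Q = 1056 × (72.35 − 36.66) / 42.449 = 887.86 BTU/h
E = 887.86 × 2548 = 2262300 BTU

2262000 BTU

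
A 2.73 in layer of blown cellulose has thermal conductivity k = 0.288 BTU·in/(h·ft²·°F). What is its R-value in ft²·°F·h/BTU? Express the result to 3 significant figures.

R = L/k = 2.73/0.288 = 9.479 ft²·°F·h/BTU

9.48 ft²·°F·h/BTU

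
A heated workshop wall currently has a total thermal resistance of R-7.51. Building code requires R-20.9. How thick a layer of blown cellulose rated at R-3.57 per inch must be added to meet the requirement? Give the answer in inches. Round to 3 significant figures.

ΔR = 20.9 − 7.51 = 13.39 ft²·°F·h/BTU
L = ΔR / (R/in) = 13.39/3.57 = 3.751 in

3.75 in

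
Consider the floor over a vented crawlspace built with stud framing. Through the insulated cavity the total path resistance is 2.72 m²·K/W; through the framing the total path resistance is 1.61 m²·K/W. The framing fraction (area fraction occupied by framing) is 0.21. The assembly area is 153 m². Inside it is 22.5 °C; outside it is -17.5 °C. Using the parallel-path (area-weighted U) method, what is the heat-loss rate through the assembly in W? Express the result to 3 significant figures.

U_eff = 0.79/2.72 + 0.21/1.61 = 0.2904 + 0.1304 = 0.4209
R_eff = 1/U_eff = 2.376 m²·K/W
Q = 153 × (22.5 − (-17.5)) / 2.376 = 2576 W

2580 W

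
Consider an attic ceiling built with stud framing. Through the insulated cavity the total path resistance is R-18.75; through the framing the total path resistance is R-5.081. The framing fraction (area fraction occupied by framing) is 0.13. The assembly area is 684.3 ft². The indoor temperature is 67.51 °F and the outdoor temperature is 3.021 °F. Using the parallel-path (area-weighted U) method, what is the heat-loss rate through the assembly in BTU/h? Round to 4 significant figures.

3177 BTU/h

U_eff = 0.87/18.75 + 0.13/5.081 = 0.0464 + 0.025586 = 0.071986
R_eff = 1/U_eff = 13.892 ft²·°F·h/BTU
Q = 684.3 × (67.51 − 3.021) / 13.892 = 3176.7 BTU/h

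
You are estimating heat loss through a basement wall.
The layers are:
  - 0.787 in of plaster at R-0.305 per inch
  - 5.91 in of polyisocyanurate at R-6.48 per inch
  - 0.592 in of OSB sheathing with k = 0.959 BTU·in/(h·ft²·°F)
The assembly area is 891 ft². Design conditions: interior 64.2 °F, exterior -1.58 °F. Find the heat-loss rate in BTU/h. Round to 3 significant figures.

0.787 × 0.305 = 0.24
5.91 × 6.48 = 38.3
0.592/0.959 = 0.6173
R_total = 0.24 + 38.3 + 0.6173 = 39.15 ft²·°F·h/BTU
Q = A·ΔT/R = 891 × (64.2 − (-1.58)) / 39.15 = 1497 BTU/h

1500 BTU/h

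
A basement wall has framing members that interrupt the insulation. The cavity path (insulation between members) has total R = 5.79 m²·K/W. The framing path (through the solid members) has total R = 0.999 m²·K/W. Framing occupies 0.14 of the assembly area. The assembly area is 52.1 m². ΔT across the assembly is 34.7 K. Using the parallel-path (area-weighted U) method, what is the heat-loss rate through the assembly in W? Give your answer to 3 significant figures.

522 W

U_eff = 0.86/5.79 + 0.14/0.999 = 0.1485 + 0.1401 = 0.2887
R_eff = 1/U_eff = 3.464 m²·K/W
Q = 52.1 × 34.7 / 3.464 = 521.9 W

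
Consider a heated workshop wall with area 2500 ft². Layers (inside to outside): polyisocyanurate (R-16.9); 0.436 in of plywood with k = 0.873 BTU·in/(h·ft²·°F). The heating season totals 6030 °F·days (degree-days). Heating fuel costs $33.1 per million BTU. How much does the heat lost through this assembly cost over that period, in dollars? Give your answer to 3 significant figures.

0.436/0.873 = 0.4994
R_total = 16.9 + 0.4994 = 17.4 ft²·°F·h/BTU
E = A × HDD × 24 / R = 2500 × 6030 × 24 / 17.4 = 20790000 BTU
Cost = 20790000/10⁶ × 33.1 = $688.3

688 dollars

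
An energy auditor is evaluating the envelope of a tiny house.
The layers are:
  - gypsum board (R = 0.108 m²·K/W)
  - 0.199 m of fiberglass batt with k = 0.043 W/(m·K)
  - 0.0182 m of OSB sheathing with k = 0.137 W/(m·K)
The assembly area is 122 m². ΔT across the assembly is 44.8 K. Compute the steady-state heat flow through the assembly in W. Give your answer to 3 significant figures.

0.199/0.043 = 4.628
0.0182/0.137 = 0.1328
R_total = 0.108 + 4.628 + 0.1328 = 4.869 m²·K/W
Q = A·ΔT/R = 122 × 44.8 / 4.869 = 1123 W

1120 W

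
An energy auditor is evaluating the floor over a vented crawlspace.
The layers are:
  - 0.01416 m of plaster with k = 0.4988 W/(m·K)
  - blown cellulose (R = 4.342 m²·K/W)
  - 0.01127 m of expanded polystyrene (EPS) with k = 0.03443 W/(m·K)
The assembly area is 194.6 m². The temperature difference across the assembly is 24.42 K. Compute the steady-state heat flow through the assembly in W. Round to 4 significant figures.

0.01416/0.4988 = 0.028388
0.01127/0.03443 = 0.32733
R_total = 0.028388 + 4.342 + 0.32733 = 4.6977 m²·K/W
Q = A·ΔT/R = 194.6 × 24.42 / 4.6977 = 1011.6 W

1012 W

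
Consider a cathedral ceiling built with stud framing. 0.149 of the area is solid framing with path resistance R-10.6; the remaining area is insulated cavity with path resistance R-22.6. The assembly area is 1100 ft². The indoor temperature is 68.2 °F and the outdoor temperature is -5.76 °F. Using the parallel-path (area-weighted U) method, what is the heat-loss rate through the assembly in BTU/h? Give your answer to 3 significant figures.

4210 BTU/h

U_eff = 0.851/22.6 + 0.149/10.6 = 0.03765 + 0.01406 = 0.05171
R_eff = 1/U_eff = 19.34 ft²·°F·h/BTU
Q = 1100 × (68.2 − (-5.76)) / 19.34 = 4207 BTU/h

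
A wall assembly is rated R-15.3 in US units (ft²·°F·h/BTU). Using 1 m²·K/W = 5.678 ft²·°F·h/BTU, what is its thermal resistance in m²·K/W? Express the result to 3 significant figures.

R_SI = 15.3/5.678 = 2.695

2.69 m²·K/W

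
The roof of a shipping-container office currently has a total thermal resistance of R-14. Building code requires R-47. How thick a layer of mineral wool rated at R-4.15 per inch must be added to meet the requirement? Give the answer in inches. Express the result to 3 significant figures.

ΔR = 47 − 14 = 33 ft²·°F·h/BTU
L = ΔR / (R/in) = 33/4.15 = 7.952 in

7.95 in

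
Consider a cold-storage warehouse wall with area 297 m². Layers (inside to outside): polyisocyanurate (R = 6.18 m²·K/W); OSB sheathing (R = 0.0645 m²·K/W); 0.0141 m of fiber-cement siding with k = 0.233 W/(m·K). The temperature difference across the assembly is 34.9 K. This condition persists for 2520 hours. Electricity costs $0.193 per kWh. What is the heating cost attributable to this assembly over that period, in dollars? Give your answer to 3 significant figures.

0.0141/0.233 = 0.06052
R_total = 6.18 + 0.0645 + 0.06052 = 6.305 m²·K/W
Q = 297 × 34.9 / 6.305 = 1644 W
E = 1644 W × 2520 h / 1000 = 4143 kWh
Cost = 4143 × 0.193 = $799.6

800 dollars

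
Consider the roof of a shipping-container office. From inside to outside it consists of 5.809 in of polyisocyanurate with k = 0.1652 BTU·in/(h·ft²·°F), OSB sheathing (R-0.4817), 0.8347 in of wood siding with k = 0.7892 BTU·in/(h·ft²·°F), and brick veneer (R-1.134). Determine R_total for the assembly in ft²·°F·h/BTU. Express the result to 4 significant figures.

5.809/0.1652 = 35.163
0.8347/0.7892 = 1.0577
R_total = 35.163 + 0.4817 + 1.0577 + 1.134 = 37.837 ft²·°F·h/BTU

37.84 ft²·°F·h/BTU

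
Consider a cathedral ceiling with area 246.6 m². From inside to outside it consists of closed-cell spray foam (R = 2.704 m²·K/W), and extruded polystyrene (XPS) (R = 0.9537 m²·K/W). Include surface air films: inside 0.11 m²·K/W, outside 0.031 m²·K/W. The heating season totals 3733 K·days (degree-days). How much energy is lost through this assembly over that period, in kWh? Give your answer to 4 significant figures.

R_total = 0.11 + 2.704 + 0.9537 + 0.031 = 3.7987 m²·K/W
E = A × HDD × 24 / R / 1000 = 246.6 × 3733 × 24 / 3.7987 / 1000 = 5816 kWh

5816 kWh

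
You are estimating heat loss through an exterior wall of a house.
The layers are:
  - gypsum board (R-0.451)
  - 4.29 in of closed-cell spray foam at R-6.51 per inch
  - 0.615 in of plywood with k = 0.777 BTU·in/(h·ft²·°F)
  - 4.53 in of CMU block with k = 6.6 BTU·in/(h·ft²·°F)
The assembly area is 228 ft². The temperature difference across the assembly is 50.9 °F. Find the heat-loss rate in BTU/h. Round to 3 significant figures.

389 BTU/h

4.29 × 6.51 = 27.93
0.615/0.777 = 0.7915
4.53/6.6 = 0.6864
R_total = 0.451 + 27.93 + 0.7915 + 0.6864 = 29.86 ft²·°F·h/BTU
Q = A·ΔT/R = 228 × 50.9 / 29.86 = 388.7 BTU/h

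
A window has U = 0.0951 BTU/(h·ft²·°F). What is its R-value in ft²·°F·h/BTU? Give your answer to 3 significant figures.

10.5 ft²·°F·h/BTU

R = 1/U = 1/0.0951 = 10.52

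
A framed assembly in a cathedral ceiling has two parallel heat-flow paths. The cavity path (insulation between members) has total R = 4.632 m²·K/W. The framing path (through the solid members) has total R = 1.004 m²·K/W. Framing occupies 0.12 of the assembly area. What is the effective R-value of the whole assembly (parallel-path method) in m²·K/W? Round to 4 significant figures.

3.231 m²·K/W

U_eff = 0.88/4.632 + 0.12/1.004 = 0.18998 + 0.11952 = 0.3095
R_eff = 1/U_eff = 3.231 m²·K/W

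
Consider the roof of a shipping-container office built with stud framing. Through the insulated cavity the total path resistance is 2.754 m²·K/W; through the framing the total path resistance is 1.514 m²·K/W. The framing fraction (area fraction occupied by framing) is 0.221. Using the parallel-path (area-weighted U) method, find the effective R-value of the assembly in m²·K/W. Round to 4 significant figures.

2.332 m²·K/W

U_eff = 0.779/2.754 + 0.221/1.514 = 0.28286 + 0.14597 = 0.42883
R_eff = 1/U_eff = 2.3319 m²·K/W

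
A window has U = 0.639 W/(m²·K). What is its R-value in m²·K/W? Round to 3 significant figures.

1.56 m²·K/W

R = 1/U = 1/0.639 = 1.565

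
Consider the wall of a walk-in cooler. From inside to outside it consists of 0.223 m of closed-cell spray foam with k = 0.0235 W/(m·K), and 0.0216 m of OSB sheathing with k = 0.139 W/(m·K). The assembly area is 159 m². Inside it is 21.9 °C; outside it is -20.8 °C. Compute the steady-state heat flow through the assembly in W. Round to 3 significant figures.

0.223/0.0235 = 9.489
0.0216/0.139 = 0.1554
R_total = 9.489 + 0.1554 = 9.645 m²·K/W
Q = A·ΔT/R = 159 × (21.9 − (-20.8)) / 9.645 = 703.9 W

704 W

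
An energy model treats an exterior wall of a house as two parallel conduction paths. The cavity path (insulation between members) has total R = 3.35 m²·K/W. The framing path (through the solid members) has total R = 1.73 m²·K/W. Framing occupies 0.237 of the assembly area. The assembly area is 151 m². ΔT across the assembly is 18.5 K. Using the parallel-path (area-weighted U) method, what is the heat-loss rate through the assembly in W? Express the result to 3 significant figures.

1020 W

U_eff = 0.763/3.35 + 0.237/1.73 = 0.2278 + 0.137 = 0.3648
R_eff = 1/U_eff = 2.742 m²·K/W
Q = 151 × 18.5 / 2.742 = 1019 W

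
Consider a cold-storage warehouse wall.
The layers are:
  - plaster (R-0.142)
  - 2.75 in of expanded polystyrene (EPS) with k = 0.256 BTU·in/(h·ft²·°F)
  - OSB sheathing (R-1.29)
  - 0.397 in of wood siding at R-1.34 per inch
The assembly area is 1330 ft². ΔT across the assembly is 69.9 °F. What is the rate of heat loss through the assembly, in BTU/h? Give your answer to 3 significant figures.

2.75/0.256 = 10.74
0.397 × 1.34 = 0.532
R_total = 0.142 + 10.74 + 1.29 + 0.532 = 12.71 ft²·°F·h/BTU
Q = A·ΔT/R = 1330 × 69.9 / 12.71 = 7317 BTU/h

7320 BTU/h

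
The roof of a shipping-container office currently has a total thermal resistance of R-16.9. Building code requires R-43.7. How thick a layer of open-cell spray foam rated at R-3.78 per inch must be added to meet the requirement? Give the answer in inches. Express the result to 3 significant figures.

ΔR = 43.7 − 16.9 = 26.8 ft²·°F·h/BTU
L = ΔR / (R/in) = 26.8/3.78 = 7.09 in

7.09 in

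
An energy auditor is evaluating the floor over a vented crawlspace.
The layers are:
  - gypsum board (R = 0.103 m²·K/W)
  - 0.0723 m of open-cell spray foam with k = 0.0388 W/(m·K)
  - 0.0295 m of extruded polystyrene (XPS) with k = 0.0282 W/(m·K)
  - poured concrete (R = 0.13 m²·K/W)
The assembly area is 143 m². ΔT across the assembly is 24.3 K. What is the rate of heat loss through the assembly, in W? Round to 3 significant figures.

0.0723/0.0388 = 1.863
0.0295/0.0282 = 1.046
R_total = 0.103 + 1.863 + 1.046 + 0.13 = 3.143 m²·K/W
Q = A·ΔT/R = 143 × 24.3 / 3.143 = 1106 W

1110 W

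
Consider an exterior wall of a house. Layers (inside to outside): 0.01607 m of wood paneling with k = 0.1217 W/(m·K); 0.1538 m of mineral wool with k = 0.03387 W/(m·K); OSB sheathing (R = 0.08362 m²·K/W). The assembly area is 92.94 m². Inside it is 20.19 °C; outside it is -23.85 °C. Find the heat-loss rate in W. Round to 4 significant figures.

0.01607/0.1217 = 0.13205
0.1538/0.03387 = 4.5409
R_total = 0.13205 + 4.5409 + 0.08362 = 4.7566 m²·K/W
Q = A·ΔT/R = 92.94 × (20.19 − (-23.85)) / 4.7566 = 860.51 W

860.5 W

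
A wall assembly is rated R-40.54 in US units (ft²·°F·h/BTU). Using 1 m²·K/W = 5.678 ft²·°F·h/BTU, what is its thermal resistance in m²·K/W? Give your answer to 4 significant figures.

7.140 m²·K/W

R_SI = 40.54/5.678 = 7.1398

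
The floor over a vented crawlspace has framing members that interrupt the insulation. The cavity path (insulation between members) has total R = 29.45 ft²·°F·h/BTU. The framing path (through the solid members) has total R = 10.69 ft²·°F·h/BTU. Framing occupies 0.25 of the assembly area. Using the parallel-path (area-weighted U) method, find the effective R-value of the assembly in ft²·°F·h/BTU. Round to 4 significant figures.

20.47 ft²·°F·h/BTU

U_eff = 0.75/29.45 + 0.25/10.69 = 0.025467 + 0.023386 = 0.048853
R_eff = 1/U_eff = 20.469 ft²·°F·h/BTU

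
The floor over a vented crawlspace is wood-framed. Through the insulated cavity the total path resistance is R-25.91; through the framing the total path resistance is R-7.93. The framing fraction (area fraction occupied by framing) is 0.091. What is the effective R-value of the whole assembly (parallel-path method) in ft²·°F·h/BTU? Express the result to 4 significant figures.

21.48 ft²·°F·h/BTU

U_eff = 0.909/25.91 + 0.091/7.93 = 0.035083 + 0.011475 = 0.046558
R_eff = 1/U_eff = 21.478 ft²·°F·h/BTU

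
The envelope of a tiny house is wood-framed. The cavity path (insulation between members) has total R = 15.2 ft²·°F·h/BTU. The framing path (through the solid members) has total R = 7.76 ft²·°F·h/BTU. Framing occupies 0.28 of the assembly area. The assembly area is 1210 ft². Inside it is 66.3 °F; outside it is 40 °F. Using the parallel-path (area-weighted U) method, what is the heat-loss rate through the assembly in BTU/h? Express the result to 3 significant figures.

2660 BTU/h

U_eff = 0.72/15.2 + 0.28/7.76 = 0.04737 + 0.03608 = 0.08345
R_eff = 1/U_eff = 11.98 ft²·°F·h/BTU
Q = 1210 × (66.3 − 40) / 11.98 = 2656 BTU/h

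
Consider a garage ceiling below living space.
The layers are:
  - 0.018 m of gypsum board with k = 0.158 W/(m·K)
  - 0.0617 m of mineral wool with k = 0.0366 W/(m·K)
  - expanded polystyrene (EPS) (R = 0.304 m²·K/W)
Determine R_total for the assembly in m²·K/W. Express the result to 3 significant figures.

2.10 m²·K/W

0.018/0.158 = 0.1139
0.0617/0.0366 = 1.686
R_total = 0.1139 + 1.686 + 0.304 = 2.104 m²·K/W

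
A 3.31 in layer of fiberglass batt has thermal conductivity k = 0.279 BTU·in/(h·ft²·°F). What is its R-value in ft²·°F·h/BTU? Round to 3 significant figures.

R = L/k = 3.31/0.279 = 11.86 ft²·°F·h/BTU

11.9 ft²·°F·h/BTU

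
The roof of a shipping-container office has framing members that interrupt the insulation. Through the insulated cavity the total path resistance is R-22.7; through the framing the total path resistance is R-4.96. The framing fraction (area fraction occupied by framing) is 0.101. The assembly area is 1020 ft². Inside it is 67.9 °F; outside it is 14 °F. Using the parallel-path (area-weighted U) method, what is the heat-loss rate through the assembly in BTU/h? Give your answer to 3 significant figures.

3300 BTU/h

U_eff = 0.899/22.7 + 0.101/4.96 = 0.0396 + 0.02036 = 0.05997
R_eff = 1/U_eff = 16.68 ft²·°F·h/BTU
Q = 1020 × (67.9 − 14) / 16.68 = 3297 BTU/h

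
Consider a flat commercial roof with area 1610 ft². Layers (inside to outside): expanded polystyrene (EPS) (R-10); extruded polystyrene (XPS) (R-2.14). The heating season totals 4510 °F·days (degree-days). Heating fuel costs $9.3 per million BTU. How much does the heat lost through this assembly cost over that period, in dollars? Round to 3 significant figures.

133 dollars

R_total = 10 + 2.14 = 12.14 ft²·°F·h/BTU
E = A × HDD × 24 / R = 1610 × 4510 × 24 / 12.14 = 14350000 BTU
Cost = 14350000/10⁶ × 9.3 = $133.5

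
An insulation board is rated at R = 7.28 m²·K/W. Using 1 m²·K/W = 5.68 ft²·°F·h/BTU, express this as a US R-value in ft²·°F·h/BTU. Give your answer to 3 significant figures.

41.4 ft²·°F·h/BTU

R_US = 7.28 × 5.68 = 41.35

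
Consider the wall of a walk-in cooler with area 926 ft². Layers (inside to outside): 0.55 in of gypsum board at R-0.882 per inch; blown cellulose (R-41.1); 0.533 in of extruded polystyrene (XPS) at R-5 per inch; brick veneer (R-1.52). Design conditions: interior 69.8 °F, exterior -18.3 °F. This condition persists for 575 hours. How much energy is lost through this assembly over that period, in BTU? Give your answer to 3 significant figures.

0.55 × 0.882 = 0.4851
0.533 × 5 = 2.665
R_total = 0.4851 + 41.1 + 2.665 + 1.52 = 45.77 ft²·°F·h/BTU
Q = 926 × (69.8 − (-18.3)) / 45.77 = 1782 BTU/h
E = 1782 × 575 = 1025000 BTU

1020000 BTU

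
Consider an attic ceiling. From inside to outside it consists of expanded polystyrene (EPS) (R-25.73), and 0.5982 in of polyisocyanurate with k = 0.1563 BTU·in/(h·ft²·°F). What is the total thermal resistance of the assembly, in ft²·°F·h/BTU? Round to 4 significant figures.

29.56 ft²·°F·h/BTU

0.5982/0.1563 = 3.8273
R_total = 25.73 + 3.8273 = 29.557 ft²·°F·h/BTU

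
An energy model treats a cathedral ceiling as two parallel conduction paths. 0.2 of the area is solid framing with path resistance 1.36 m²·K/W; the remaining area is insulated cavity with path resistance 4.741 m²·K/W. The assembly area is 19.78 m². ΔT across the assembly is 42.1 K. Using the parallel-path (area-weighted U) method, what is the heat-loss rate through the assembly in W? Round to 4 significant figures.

263.0 W

U_eff = 0.8/4.741 + 0.2/1.36 = 0.16874 + 0.14706 = 0.3158
R_eff = 1/U_eff = 3.1666 m²·K/W
Q = 19.78 × 42.1 / 3.1666 = 262.98 W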